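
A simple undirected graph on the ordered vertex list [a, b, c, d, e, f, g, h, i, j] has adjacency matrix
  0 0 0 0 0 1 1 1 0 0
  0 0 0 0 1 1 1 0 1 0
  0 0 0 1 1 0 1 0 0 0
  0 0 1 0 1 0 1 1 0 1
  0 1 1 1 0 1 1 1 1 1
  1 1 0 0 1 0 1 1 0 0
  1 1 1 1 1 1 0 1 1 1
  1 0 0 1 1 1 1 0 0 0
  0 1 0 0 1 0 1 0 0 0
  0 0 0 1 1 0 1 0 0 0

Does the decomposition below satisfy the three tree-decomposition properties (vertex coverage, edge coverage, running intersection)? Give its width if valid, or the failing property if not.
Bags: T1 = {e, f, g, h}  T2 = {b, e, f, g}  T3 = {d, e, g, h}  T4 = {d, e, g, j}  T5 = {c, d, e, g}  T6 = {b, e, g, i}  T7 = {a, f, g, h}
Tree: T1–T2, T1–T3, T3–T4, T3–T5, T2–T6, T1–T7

Every vertex of G appears in some bag (union = {a, b, c, d, e, f, g, h, i, j}); every edge is covered by a bag; and for each vertex v the set of bags containing v is connected in the bag tree. The decomposition is therefore valid. The largest bag has 4 vertices, so the width is 3.

Yes; width 3.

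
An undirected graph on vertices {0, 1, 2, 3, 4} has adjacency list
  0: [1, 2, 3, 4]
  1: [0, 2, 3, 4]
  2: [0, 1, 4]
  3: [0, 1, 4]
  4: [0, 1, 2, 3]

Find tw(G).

A width-3 tree decomposition is:
Bags: B1 = {0, 1, 3, 4}  B2 = {0, 1, 2, 4}
Tree: B1–B2
Each bag holds 4 vertices, so the decomposition has width 3, which upper-bounds the treewidth. For the lower bound, the 4 vertices {0, 1, 2, 4} are pairwise adjacent, and any tree decomposition puts a clique entirely inside one bag — forcing width ≥ 3. Hence tw(G) = 3 exactly.

3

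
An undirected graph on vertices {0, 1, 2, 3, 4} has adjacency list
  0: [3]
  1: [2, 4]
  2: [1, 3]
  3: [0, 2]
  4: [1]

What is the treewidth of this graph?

A width-1 tree decomposition is:
Bags: B1 = {0, 3}  B2 = {2, 3}  B3 = {1, 2}  B4 = {1, 4}
Tree: B1–B2, B2–B3, B3–B4
Every bag has size at most 2, so the width is 2 − 1 = 1 and tw(G) ≤ 1. Since G has at least one edge (e.g. 0–3), it is not an edgeless graph, so tw(G) ≥ 1. Hence tw(G) = 1 exactly.

1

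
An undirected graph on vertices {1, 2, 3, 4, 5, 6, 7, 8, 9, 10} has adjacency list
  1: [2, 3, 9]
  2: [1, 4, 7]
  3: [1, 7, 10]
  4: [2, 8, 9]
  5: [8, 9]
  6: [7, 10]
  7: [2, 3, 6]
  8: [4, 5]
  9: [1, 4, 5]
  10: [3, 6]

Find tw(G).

2

A width-2 tree decomposition is:
Bags: B1 = {4, 5, 8}  B2 = {4, 5, 9}  B3 = {2, 4, 9}  B4 = {1, 2, 9}  B5 = {1, 2, 7}  B6 = {1, 3, 7}  B7 = {3, 6, 7}  B8 = {3, 6, 10}
Tree: B1–B2, B2–B3, B3–B4, B4–B5, B5–B6, B6–B7, B7–B8
Each bag holds 3 vertices, so the decomposition has width 2, which upper-bounds the treewidth. Since 8–5–9–4–8 is a cycle in G, G is not acyclic. Forests are exactly the graphs of treewidth ≤ 1, so tw(G) ≥ 2. Therefore the treewidth is 2.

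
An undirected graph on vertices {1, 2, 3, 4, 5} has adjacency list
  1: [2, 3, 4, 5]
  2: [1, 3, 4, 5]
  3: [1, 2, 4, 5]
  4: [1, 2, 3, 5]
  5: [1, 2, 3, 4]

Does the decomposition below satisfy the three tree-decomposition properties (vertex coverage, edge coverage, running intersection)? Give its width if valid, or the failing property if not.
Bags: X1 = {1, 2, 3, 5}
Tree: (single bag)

A tree decomposition must satisfy three properties: every vertex lies in some bag; for every edge, both endpoints lie together in some bag; and for every vertex, the bags containing it form a connected subtree. Here vertex 4 appears in no bag, so the decomposition is invalid.

No — vertex 4 appears in no bag.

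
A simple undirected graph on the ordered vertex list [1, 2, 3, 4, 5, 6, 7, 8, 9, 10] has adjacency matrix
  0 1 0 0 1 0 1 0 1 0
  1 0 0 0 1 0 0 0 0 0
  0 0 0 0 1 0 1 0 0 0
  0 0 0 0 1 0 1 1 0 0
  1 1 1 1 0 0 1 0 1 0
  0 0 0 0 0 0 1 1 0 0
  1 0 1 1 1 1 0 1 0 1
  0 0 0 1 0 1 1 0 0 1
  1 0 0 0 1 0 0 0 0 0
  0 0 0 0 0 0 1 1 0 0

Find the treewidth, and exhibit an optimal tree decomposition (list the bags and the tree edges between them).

Treewidth 2.
One optimal decomposition is:
Bags: B1 = {4, 5, 7}  B2 = {1, 5, 7}  B3 = {1, 2, 5}  B4 = {3, 5, 7}  B5 = {1, 5, 9}  B6 = {4, 7, 8}  B7 = {6, 7, 8}  B8 = {7, 8, 10}
Tree: B1–B2, B2–B3, B2–B4, B3–B5, B1–B6, B6–B7, B7–B8

Each bag holds 3 vertices, so the decomposition has width 2, which upper-bounds the treewidth. For the lower bound, the 3 vertices {1, 5, 9} are pairwise adjacent, and any tree decomposition puts a clique entirely inside one bag — forcing width ≥ 2. The upper and lower bounds meet at 2, so that is the treewidth.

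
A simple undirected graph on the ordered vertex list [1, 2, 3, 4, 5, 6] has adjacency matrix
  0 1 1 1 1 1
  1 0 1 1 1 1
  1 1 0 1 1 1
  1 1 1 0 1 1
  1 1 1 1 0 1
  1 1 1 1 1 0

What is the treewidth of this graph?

A width-5 tree decomposition is:
Bags: B1 = {1, 2, 3, 4, 5, 6}
Tree: (single bag)
With just one bag of size 6, the width is 6 − 1 = 5, so tw(G) ≤ 5. For the lower bound, the 6 vertices {1, 2, 3, 4, 5, 6} are pairwise adjacent, and any tree decomposition puts a clique entirely inside one bag — forcing width ≥ 5. Therefore the treewidth is 5.

5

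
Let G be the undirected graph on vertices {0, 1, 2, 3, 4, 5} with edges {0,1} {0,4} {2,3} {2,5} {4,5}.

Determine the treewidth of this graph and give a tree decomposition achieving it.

The largest bag has 2 vertices, giving width 1; this decomposition certifies tw(G) ≤ 1. Since G has at least one edge (e.g. 3–2), it is not an edgeless graph, so tw(G) ≥ 1. Hence tw(G) = 1 exactly.

Treewidth 1.
One optimal decomposition is:
Bags: B1 = {2, 3}  B2 = {2, 5}  B3 = {4, 5}  B4 = {0, 4}  B5 = {0, 1}
Tree: B1–B2, B2–B3, B3–B4, B4–B5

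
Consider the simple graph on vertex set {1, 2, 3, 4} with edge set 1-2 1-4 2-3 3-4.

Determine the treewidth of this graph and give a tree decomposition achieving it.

Treewidth 2.
One such decomposition:
Bags: B1 = {1, 2, 4}  B2 = {2, 3, 4}
Tree: B1–B2

The largest bag has 3 vertices, giving width 2; this decomposition certifies tw(G) ≤ 2. The edges 2–1–4–3–2 form a cycle, so G is not a tree and its treewidth is at least 2. The upper and lower bounds meet at 2, so that is the treewidth.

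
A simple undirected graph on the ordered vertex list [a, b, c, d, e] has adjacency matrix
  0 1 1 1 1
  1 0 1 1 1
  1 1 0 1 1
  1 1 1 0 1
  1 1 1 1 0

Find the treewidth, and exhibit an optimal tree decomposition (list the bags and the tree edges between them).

Treewidth 4.
Bags: B1 = {a, b, c, d, e}
Tree: (single bag)

A single bag containing all 5 vertices is trivially a valid decomposition of width 4. For the lower bound, the 5 vertices {a, b, c, d, e} are pairwise adjacent, and any tree decomposition puts a clique entirely inside one bag — forcing width ≥ 4. Therefore the treewidth is 4.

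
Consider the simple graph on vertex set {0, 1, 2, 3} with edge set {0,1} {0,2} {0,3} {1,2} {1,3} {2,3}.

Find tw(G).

3

A width-3 tree decomposition is:
Bags: B1 = {0, 1, 2, 3}
Tree: (single bag)
With just one bag of size 4, the width is 4 − 1 = 3, so tw(G) ≤ 3. On the other hand G contains the 4-clique {0, 1, 2, 3}. A clique must lie in a single bag of any decomposition, so no decomposition can have width below 3. The upper and lower bounds meet at 3, so that is the treewidth.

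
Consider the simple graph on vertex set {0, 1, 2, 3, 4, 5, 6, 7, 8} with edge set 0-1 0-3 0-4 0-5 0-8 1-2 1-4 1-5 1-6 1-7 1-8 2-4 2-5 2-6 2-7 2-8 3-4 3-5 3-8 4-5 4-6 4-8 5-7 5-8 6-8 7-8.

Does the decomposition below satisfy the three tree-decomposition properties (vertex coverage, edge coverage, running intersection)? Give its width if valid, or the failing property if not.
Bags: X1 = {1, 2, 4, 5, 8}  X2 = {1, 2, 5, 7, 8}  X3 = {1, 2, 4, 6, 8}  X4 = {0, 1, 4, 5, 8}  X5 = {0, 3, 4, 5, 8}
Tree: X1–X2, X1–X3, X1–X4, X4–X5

Yes; width 4.

Checking the three conditions: (i) the bags cover all of {0, 1, 2, 3, 4, 5, 6, 7, 8}; (ii) for each edge, some bag contains both endpoints; (iii) the bags containing any fixed vertex form a subtree. All hold, so the decomposition is valid with width 5 − 1 = 4.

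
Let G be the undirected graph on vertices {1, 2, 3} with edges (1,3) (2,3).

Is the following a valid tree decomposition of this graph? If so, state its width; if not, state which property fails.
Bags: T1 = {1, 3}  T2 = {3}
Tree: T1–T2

A tree decomposition must satisfy three properties: every vertex lies in some bag; for every edge, both endpoints lie together in some bag; and for every vertex, the bags containing it form a connected subtree. Here vertex 2 appears in no bag, so the decomposition is invalid.

No — vertex 2 appears in no bag.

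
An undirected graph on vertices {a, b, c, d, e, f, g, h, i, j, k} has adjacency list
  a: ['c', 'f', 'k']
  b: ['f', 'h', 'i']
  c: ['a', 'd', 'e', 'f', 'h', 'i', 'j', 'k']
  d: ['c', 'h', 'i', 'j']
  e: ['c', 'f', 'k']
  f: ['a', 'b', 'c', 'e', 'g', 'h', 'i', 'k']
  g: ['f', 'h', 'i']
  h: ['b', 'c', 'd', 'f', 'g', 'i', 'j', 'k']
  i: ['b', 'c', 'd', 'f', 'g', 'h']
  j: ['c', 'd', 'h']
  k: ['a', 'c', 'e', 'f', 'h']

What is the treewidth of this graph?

A width-3 tree decomposition is:
Bags: B1 = {c, f, h, k}  B2 = {c, f, h, i}  B3 = {c, d, h, i}  B4 = {a, c, f, k}  B5 = {c, d, h, j}  B6 = {c, e, f, k}  B7 = {f, g, h, i}  B8 = {b, f, h, i}
Tree: B1–B2, B2–B3, B1–B4, B3–B5, B4–B6, B2–B7, B2–B8
Each bag holds 4 vertices, so the decomposition has width 3, which upper-bounds the treewidth. For the lower bound, the 4 vertices {c, d, h, j} are pairwise adjacent, and any tree decomposition puts a clique entirely inside one bag — forcing width ≥ 3. Therefore the treewidth is 3.

3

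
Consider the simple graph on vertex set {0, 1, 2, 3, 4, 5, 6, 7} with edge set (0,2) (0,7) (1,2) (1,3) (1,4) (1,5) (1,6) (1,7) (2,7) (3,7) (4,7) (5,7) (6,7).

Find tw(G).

A width-2 tree decomposition is:
Bags: B1 = {1, 5, 7}  B2 = {1, 4, 7}  B3 = {1, 6, 7}  B4 = {1, 2, 7}  B5 = {0, 2, 7}  B6 = {1, 3, 7}
Tree: B1–B2, B2–B3, B1–B4, B4–B5, B2–B6
Every bag has size at most 3, so the width is 3 − 1 = 2 and tw(G) ≤ 2. Conversely, {0, 2, 7} is a clique of size 3, and the vertices of any clique must share a bag in every tree decomposition; so some bag has ≥ 3 vertices and tw(G) ≥ 2. Combining the bounds, tw(G) = 2.

2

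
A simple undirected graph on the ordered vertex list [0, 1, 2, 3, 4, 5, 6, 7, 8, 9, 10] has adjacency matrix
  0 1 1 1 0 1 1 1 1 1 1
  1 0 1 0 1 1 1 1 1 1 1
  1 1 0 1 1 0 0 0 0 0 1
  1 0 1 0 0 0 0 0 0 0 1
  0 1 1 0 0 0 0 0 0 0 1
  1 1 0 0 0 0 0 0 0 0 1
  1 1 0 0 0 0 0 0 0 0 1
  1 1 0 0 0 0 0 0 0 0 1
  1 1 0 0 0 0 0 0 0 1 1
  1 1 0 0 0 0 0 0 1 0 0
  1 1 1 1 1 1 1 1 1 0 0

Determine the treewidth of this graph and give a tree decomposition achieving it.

Treewidth 3.
One such decomposition:
Bags: B1 = {0, 1, 2, 10}  B2 = {0, 1, 8, 10}  B3 = {0, 2, 3, 10}  B4 = {0, 1, 6, 10}  B5 = {0, 1, 8, 9}  B6 = {0, 1, 5, 10}  B7 = {1, 2, 4, 10}  B8 = {0, 1, 7, 10}
Tree: B1–B2, B1–B3, B2–B4, B2–B5, B4–B6, B1–B7, B4–B8

Each bag holds 4 vertices, so the decomposition has width 3, which upper-bounds the treewidth. For the lower bound, the 4 vertices {0, 1, 8, 9} are pairwise adjacent, and any tree decomposition puts a clique entirely inside one bag — forcing width ≥ 3. Combining the bounds, tw(G) = 3.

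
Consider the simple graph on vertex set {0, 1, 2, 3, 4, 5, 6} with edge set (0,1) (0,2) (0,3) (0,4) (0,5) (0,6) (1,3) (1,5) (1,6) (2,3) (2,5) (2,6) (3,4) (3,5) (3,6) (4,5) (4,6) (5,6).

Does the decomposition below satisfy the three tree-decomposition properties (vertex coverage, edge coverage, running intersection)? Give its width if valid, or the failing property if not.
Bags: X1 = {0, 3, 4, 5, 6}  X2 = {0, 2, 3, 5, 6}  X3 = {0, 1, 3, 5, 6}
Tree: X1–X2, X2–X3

Vertex coverage: the bags together contain {0, 1, 2, 3, 4, 5, 6}, the full vertex set. Edge coverage: each edge of G has both endpoints in at least one bag. Running intersection: for every vertex, the bags containing it form a connected subtree. All three properties hold, so this is a valid tree decomposition of width max|bag| − 1 = 4, and hence tw(G) ≤ 4.

Yes; width 4.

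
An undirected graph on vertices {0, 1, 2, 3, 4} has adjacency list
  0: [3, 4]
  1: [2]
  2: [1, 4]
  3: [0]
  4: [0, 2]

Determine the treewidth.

1

A width-1 tree decomposition is:
Bags: B1 = {0, 4}  B2 = {2, 4}  B3 = {0, 3}  B4 = {1, 2}
Tree: B1–B2, B1–B3, B2–B4
Each bag holds 2 vertices, so the decomposition has width 1, which upper-bounds the treewidth. Any graph with an edge has treewidth ≥ 1, and G has the edge 0–4. The upper and lower bounds meet at 1, so that is the treewidth.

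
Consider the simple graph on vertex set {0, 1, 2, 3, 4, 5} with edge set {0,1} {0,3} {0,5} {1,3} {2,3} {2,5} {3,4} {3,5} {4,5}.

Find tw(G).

A width-2 tree decomposition is:
Bags: B1 = {0, 1, 3}  B2 = {0, 3, 5}  B3 = {3, 4, 5}  B4 = {2, 3, 5}
Tree: B1–B2, B2–B3, B2–B4
The largest bag has 3 vertices, giving width 2; this decomposition certifies tw(G) ≤ 2. On the other hand G contains the 3-clique {0, 1, 3}. A clique must lie in a single bag of any decomposition, so no decomposition can have width below 2. The upper and lower bounds meet at 2, so that is the treewidth.

2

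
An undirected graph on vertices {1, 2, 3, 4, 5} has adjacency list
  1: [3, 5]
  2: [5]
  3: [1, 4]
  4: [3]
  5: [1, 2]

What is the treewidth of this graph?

A width-1 tree decomposition is:
Bags: B1 = {2, 5}  B2 = {1, 5}  B3 = {1, 3}  B4 = {3, 4}
Tree: B1–B2, B2–B3, B3–B4
The largest bag has 2 vertices, giving width 1; this decomposition certifies tw(G) ≤ 1. Since G has at least one edge (e.g. 2–5), it is not an edgeless graph, so tw(G) ≥ 1. The upper and lower bounds meet at 1, so that is the treewidth.

1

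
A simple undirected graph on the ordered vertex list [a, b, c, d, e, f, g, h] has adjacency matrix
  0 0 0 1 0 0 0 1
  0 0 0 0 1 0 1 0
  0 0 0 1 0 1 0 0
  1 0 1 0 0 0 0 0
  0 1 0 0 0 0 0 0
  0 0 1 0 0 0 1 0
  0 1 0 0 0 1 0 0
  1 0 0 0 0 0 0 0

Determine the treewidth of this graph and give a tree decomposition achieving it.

Each bag holds 2 vertices, so the decomposition has width 1, which upper-bounds the treewidth. G has an edge, so its treewidth is at least 1. Combining the bounds, tw(G) = 1.

Treewidth 1.
One optimal decomposition is:
Bags: B1 = {b, e}  B2 = {b, g}  B3 = {f, g}  B4 = {c, f}  B5 = {c, d}  B6 = {a, d}  B7 = {a, h}
Tree: B1–B2, B2–B3, B3–B4, B4–B5, B5–B6, B6–B7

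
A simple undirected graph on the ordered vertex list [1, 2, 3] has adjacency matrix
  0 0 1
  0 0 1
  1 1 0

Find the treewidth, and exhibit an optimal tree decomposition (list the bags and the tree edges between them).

The largest bag has 2 vertices, giving width 1; this decomposition certifies tw(G) ≤ 1. G has an edge, so its treewidth is at least 1. Combining the bounds, tw(G) = 1.

Treewidth 1.
Bags: B1 = {1, 3}  B2 = {2, 3}
Tree: B1–B2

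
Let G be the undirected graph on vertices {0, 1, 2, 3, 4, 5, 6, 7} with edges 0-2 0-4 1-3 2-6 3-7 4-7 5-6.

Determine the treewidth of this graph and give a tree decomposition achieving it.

Treewidth 1.
Bags: B1 = {1, 3}  B2 = {3, 7}  B3 = {4, 7}  B4 = {0, 4}  B5 = {0, 2}  B6 = {2, 6}  B7 = {5, 6}
Tree: B1–B2, B2–B3, B3–B4, B4–B5, B5–B6, B6–B7

Every bag has size at most 2, so the width is 2 − 1 = 1 and tw(G) ≤ 1. Since G has at least one edge (e.g. 1–3), it is not an edgeless graph, so tw(G) ≥ 1. Hence tw(G) = 1 exactly.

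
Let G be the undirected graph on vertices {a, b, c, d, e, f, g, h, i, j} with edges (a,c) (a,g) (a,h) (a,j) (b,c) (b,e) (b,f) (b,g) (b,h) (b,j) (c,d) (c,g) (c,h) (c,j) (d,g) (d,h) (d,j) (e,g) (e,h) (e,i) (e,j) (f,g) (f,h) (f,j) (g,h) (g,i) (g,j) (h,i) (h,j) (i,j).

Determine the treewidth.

4

A width-4 tree decomposition is:
Bags: B1 = {b, c, g, h, j}  B2 = {b, f, g, h, j}  B3 = {a, c, g, h, j}  B4 = {b, e, g, h, j}  B5 = {e, g, h, i, j}  B6 = {c, d, g, h, j}
Tree: B1–B2, B1–B3, B2–B4, B4–B5, B1–B6
Every bag has size at most 5, so the width is 5 − 1 = 4 and tw(G) ≤ 4. On the other hand G contains the 5-clique {c, d, g, h, j}. A clique must lie in a single bag of any decomposition, so no decomposition can have width below 4. Therefore the treewidth is 4.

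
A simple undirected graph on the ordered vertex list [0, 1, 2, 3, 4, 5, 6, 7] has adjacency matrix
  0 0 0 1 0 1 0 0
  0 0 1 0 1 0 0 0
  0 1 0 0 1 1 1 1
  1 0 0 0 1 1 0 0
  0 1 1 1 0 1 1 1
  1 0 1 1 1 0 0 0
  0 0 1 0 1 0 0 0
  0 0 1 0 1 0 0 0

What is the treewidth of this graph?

2

A width-2 tree decomposition is:
Bags: B1 = {2, 4, 5}  B2 = {2, 4, 7}  B3 = {3, 4, 5}  B4 = {0, 3, 5}  B5 = {2, 4, 6}  B6 = {1, 2, 4}
Tree: B1–B2, B1–B3, B3–B4, B2–B5, B2–B6
Each bag holds 3 vertices, so the decomposition has width 2, which upper-bounds the treewidth. Conversely, {0, 3, 5} is a clique of size 3, and the vertices of any clique must share a bag in every tree decomposition; so some bag has ≥ 3 vertices and tw(G) ≥ 2. Hence tw(G) = 2 exactly.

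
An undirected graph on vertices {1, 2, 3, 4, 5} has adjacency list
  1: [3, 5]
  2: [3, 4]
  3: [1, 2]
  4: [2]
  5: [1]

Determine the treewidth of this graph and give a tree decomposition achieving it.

Treewidth 1.
One such decomposition:
Bags: B1 = {1, 3}  B2 = {2, 3}  B3 = {1, 5}  B4 = {2, 4}
Tree: B1–B2, B1–B3, B2–B4

The largest bag has 2 vertices, giving width 1; this decomposition certifies tw(G) ≤ 1. Any graph with an edge has treewidth ≥ 1, and G has the edge 3–1. The upper and lower bounds meet at 1, so that is the treewidth.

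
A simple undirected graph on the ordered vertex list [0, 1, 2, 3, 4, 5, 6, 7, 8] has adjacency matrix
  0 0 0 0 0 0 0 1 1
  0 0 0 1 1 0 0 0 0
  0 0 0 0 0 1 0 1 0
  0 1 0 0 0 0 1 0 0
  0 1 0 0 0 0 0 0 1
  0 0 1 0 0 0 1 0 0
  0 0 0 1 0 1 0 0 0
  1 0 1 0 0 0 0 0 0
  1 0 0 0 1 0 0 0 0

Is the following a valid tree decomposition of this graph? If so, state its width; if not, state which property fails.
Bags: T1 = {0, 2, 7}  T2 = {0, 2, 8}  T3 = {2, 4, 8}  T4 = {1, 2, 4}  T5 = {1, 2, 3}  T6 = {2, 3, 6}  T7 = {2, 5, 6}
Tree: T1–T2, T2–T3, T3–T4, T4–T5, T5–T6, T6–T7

Vertex coverage: the bags together contain {0, 1, 2, 3, 4, 5, 6, 7, 8}, the full vertex set. Edge coverage: each edge of G has both endpoints in at least one bag. Running intersection: for every vertex, the bags containing it form a connected subtree. All three properties hold, so this is a valid tree decomposition of width max|bag| − 1 = 2, and hence tw(G) ≤ 2.

Yes; width 2.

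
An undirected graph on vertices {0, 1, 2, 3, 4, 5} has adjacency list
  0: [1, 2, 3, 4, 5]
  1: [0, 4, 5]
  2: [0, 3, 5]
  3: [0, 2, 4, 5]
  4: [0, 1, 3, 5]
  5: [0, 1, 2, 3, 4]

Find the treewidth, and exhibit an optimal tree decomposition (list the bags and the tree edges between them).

Every bag has size at most 4, so the width is 4 − 1 = 3 and tw(G) ≤ 3. For the lower bound, the 4 vertices {0, 1, 4, 5} are pairwise adjacent, and any tree decomposition puts a clique entirely inside one bag — forcing width ≥ 3. Hence tw(G) = 3 exactly.

Treewidth 3.
Bags: B1 = {0, 3, 4, 5}  B2 = {0, 2, 3, 5}  B3 = {0, 1, 4, 5}
Tree: B1–B2, B1–B3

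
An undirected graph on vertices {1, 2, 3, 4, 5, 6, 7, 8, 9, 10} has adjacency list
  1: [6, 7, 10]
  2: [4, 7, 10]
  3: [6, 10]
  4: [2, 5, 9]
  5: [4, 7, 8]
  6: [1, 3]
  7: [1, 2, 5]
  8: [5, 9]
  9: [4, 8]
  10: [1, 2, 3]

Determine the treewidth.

A width-2 tree decomposition is:
Bags: B1 = {3, 6, 10}  B2 = {1, 6, 10}  B3 = {1, 2, 10}  B4 = {1, 2, 7}  B5 = {2, 4, 7}  B6 = {4, 5, 7}  B7 = {4, 5, 9}  B8 = {5, 8, 9}
Tree: B1–B2, B2–B3, B3–B4, B4–B5, B5–B6, B6–B7, B7–B8
The largest bag has 3 vertices, giving width 2; this decomposition certifies tw(G) ≤ 2. The edges 3–6–1–10–3 form a cycle, so G is not a tree and its treewidth is at least 2. Therefore the treewidth is 2.

2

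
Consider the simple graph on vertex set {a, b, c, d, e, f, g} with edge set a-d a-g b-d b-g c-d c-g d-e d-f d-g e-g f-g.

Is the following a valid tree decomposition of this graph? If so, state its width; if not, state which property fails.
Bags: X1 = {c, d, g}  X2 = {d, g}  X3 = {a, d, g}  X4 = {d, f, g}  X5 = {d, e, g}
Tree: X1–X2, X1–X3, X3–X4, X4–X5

No — vertex b appears in no bag.

A tree decomposition must satisfy three properties: every vertex lies in some bag; for every edge, both endpoints lie together in some bag; and for every vertex, the bags containing it form a connected subtree. Here vertex b appears in no bag, so the decomposition is invalid.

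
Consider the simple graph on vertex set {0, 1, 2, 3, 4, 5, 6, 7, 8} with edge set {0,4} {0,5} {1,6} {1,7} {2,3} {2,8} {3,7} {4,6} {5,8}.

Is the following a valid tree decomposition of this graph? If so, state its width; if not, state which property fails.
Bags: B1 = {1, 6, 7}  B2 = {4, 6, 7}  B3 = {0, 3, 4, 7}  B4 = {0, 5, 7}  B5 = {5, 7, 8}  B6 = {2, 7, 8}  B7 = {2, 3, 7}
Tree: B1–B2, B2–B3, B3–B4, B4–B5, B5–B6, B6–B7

No — bags containing vertex 3 are not connected in the tree.

A tree decomposition must satisfy three properties: every vertex lies in some bag; for every edge, both endpoints lie together in some bag; and for every vertex, the bags containing it form a connected subtree. Here bags containing vertex 3 are not connected in the tree, so the decomposition is invalid.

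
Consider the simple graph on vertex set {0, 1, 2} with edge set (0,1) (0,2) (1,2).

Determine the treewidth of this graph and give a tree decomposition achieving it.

Treewidth 2.
Bags: B1 = {0, 1, 2}
Tree: (single bag)

A single bag containing all 3 vertices is trivially a valid decomposition of width 2. For the lower bound, the 3 vertices {0, 1, 2} are pairwise adjacent, and any tree decomposition puts a clique entirely inside one bag — forcing width ≥ 2. Therefore the treewidth is 2.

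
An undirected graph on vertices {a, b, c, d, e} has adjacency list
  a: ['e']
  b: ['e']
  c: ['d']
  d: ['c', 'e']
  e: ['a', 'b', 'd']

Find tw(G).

1

A width-1 tree decomposition is:
Bags: B1 = {d, e}  B2 = {a, e}  B3 = {c, d}  B4 = {b, e}
Tree: B1–B2, B1–B3, B1–B4
Every bag has size at most 2, so the width is 2 − 1 = 1 and tw(G) ≤ 1. Since G has at least one edge (e.g. d–e), it is not an edgeless graph, so tw(G) ≥ 1. The upper and lower bounds meet at 1, so that is the treewidth.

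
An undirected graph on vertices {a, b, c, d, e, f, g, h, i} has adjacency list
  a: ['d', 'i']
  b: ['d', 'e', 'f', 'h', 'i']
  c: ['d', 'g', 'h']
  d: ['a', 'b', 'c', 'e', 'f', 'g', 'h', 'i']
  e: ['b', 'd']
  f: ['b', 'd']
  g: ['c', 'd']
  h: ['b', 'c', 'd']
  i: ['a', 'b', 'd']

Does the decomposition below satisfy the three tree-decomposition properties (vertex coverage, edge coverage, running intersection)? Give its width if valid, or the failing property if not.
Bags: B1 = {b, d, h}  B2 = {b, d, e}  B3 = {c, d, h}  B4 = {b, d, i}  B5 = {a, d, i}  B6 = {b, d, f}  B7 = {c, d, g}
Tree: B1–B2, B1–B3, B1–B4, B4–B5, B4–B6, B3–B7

Every vertex of G appears in some bag (union = {a, b, c, d, e, f, g, h, i}); every edge is covered by a bag; and for each vertex v the set of bags containing v is connected in the bag tree. The decomposition is therefore valid. The largest bag has 3 vertices, so the width is 2.

Yes; width 2.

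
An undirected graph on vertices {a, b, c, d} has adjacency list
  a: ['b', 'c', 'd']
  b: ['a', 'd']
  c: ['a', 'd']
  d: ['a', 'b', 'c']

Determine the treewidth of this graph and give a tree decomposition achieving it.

The largest bag has 3 vertices, giving width 2; this decomposition certifies tw(G) ≤ 2. For the lower bound, the 3 vertices {a, c, d} are pairwise adjacent, and any tree decomposition puts a clique entirely inside one bag — forcing width ≥ 2. Therefore the treewidth is 2.

Treewidth 2.
One such decomposition:
Bags: B1 = {a, c, d}  B2 = {a, b, d}
Tree: B1–B2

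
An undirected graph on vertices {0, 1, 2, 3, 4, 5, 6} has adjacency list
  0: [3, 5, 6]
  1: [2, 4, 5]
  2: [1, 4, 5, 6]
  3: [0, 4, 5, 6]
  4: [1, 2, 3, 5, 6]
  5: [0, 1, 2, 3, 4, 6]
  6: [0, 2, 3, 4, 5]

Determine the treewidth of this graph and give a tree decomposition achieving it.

Treewidth 3.
One optimal decomposition is:
Bags: B1 = {3, 4, 5, 6}  B2 = {0, 3, 5, 6}  B3 = {2, 4, 5, 6}  B4 = {1, 2, 4, 5}
Tree: B1–B2, B1–B3, B3–B4

Every bag has size at most 4, so the width is 4 − 1 = 3 and tw(G) ≤ 3. For the lower bound, the 4 vertices {0, 3, 5, 6} are pairwise adjacent, and any tree decomposition puts a clique entirely inside one bag — forcing width ≥ 3. The upper and lower bounds meet at 3, so that is the treewidth.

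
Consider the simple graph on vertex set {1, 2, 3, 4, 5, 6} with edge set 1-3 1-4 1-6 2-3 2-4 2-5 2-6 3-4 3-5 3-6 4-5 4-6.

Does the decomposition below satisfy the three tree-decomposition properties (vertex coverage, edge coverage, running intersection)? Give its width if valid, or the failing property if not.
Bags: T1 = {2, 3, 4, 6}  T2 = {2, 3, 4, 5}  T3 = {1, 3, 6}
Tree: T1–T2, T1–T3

No — edge (4,1) lies in no bag.

A tree decomposition must satisfy three properties: every vertex lies in some bag; for every edge, both endpoints lie together in some bag; and for every vertex, the bags containing it form a connected subtree. Here edge (4,1) lies in no bag, so the decomposition is invalid.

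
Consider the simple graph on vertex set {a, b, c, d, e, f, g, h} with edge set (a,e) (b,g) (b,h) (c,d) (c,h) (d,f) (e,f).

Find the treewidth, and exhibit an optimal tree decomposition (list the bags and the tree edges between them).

Each bag holds 2 vertices, so the decomposition has width 1, which upper-bounds the treewidth. Any graph with an edge has treewidth ≥ 1, and G has the edge g–b. Hence tw(G) = 1 exactly.

Treewidth 1.
One such decomposition:
Bags: B1 = {b, g}  B2 = {b, h}  B3 = {c, h}  B4 = {c, d}  B5 = {d, f}  B6 = {e, f}  B7 = {a, e}
Tree: B1–B2, B2–B3, B3–B4, B4–B5, B5–B6, B6–B7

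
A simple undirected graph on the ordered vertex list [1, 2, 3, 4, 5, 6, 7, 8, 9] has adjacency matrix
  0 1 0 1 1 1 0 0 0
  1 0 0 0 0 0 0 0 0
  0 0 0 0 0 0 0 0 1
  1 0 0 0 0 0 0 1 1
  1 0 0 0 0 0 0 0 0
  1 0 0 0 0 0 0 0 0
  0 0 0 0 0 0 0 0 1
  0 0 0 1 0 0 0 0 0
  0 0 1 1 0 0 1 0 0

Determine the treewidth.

A width-1 tree decomposition is:
Bags: B1 = {1, 5}  B2 = {1, 4}  B3 = {4, 8}  B4 = {4, 9}  B5 = {1, 6}  B6 = {1, 2}  B7 = {3, 9}  B8 = {7, 9}
Tree: B1–B2, B2–B3, B2–B4, B2–B5, B1–B6, B4–B7, B7–B8
Every bag has size at most 2, so the width is 2 − 1 = 1 and tw(G) ≤ 1. Since G has at least one edge (e.g. 5–1), it is not an edgeless graph, so tw(G) ≥ 1. Hence tw(G) = 1 exactly.

1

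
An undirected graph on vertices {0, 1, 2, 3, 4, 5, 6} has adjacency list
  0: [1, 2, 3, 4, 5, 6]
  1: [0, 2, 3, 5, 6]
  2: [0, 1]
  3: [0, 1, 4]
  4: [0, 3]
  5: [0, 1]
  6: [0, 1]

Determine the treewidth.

2

A width-2 tree decomposition is:
Bags: B1 = {0, 1, 2}  B2 = {0, 1, 6}  B3 = {0, 1, 5}  B4 = {0, 1, 3}  B5 = {0, 3, 4}
Tree: B1–B2, B2–B3, B1–B4, B4–B5
The largest bag has 3 vertices, giving width 2; this decomposition certifies tw(G) ≤ 2. Conversely, {0, 1, 2} is a clique of size 3, and the vertices of any clique must share a bag in every tree decomposition; so some bag has ≥ 3 vertices and tw(G) ≥ 2. The upper and lower bounds meet at 2, so that is the treewidth.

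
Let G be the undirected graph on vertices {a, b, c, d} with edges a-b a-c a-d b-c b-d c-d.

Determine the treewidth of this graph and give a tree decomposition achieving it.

With just one bag of size 4, the width is 4 − 1 = 3, so tw(G) ≤ 3. For the lower bound, the 4 vertices {a, b, c, d} are pairwise adjacent, and any tree decomposition puts a clique entirely inside one bag — forcing width ≥ 3. Combining the bounds, tw(G) = 3.

Treewidth 3.
Bags: B1 = {a, b, c, d}
Tree: (single bag)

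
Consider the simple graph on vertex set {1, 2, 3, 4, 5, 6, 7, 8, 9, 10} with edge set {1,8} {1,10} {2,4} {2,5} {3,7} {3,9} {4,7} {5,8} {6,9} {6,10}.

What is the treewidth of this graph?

2

A width-2 tree decomposition is:
Bags: B1 = {6, 9, 10}  B2 = {3, 9, 10}  B3 = {3, 7, 10}  B4 = {4, 7, 10}  B5 = {2, 4, 10}  B6 = {2, 5, 10}  B7 = {5, 8, 10}  B8 = {1, 8, 10}
Tree: B1–B2, B2–B3, B3–B4, B4–B5, B5–B6, B6–B7, B7–B8
Each bag holds 3 vertices, so the decomposition has width 2, which upper-bounds the treewidth. The edges 10–6–9–3–7–4–2–5–8–1–10 form a cycle, so G is not a tree and its treewidth is at least 2. Therefore the treewidth is 2.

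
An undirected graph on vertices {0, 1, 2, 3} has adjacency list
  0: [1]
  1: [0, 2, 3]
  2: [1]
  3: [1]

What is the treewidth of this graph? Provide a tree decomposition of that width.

Treewidth 1.
Bags: B1 = {1, 3}  B2 = {0, 1}  B3 = {1, 2}
Tree: B1–B2, B2–B3

Each bag holds 2 vertices, so the decomposition has width 1, which upper-bounds the treewidth. G has an edge, so its treewidth is at least 1. Hence tw(G) = 1 exactly.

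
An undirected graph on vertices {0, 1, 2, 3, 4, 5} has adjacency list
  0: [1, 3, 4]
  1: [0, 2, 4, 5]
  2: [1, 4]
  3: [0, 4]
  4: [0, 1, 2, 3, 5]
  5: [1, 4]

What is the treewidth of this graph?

2

A width-2 tree decomposition is:
Bags: B1 = {0, 1, 4}  B2 = {0, 3, 4}  B3 = {1, 2, 4}  B4 = {1, 4, 5}
Tree: B1–B2, B1–B3, B1–B4
Every bag has size at most 3, so the width is 3 − 1 = 2 and tw(G) ≤ 2. Conversely, {0, 1, 4} is a clique of size 3, and the vertices of any clique must share a bag in every tree decomposition; so some bag has ≥ 3 vertices and tw(G) ≥ 2. Combining the bounds, tw(G) = 2.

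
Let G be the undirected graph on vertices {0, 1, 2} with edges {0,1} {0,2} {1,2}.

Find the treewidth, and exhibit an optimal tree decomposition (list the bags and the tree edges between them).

With just one bag of size 3, the width is 3 − 1 = 2, so tw(G) ≤ 2. For the lower bound, the 3 vertices {0, 1, 2} are pairwise adjacent, and any tree decomposition puts a clique entirely inside one bag — forcing width ≥ 2. Therefore the treewidth is 2.

Treewidth 2.
One optimal decomposition is:
Bags: B1 = {0, 1, 2}
Tree: (single bag)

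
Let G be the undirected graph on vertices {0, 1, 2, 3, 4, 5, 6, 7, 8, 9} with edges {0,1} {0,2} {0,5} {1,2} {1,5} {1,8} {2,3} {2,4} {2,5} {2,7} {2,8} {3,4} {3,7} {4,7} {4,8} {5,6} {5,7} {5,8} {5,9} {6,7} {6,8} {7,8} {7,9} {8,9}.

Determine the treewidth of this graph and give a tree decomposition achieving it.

Every bag has size at most 4, so the width is 4 − 1 = 3 and tw(G) ≤ 3. Conversely, {5, 7, 8, 9} is a clique of size 4, and the vertices of any clique must share a bag in every tree decomposition; so some bag has ≥ 4 vertices and tw(G) ≥ 3. Combining the bounds, tw(G) = 3.

Treewidth 3.
One optimal decomposition is:
Bags: B1 = {2, 5, 7, 8}  B2 = {2, 4, 7, 8}  B3 = {2, 3, 4, 7}  B4 = {1, 2, 5, 8}  B5 = {5, 6, 7, 8}  B6 = {5, 7, 8, 9}  B7 = {0, 1, 2, 5}
Tree: B1–B2, B2–B3, B1–B4, B1–B5, B1–B6, B4–B7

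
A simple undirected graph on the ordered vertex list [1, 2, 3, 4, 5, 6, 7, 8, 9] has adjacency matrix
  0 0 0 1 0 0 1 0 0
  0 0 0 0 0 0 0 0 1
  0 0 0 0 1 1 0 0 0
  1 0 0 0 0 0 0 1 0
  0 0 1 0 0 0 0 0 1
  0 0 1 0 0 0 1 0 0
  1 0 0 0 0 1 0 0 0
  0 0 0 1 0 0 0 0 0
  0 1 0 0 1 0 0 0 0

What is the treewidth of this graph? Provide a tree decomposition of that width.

Each bag holds 2 vertices, so the decomposition has width 1, which upper-bounds the treewidth. G has an edge, so its treewidth is at least 1. Combining the bounds, tw(G) = 1.

Treewidth 1.
Bags: B1 = {4, 8}  B2 = {1, 4}  B3 = {1, 7}  B4 = {6, 7}  B5 = {3, 6}  B6 = {3, 5}  B7 = {5, 9}  B8 = {2, 9}
Tree: B1–B2, B2–B3, B3–B4, B4–B5, B5–B6, B6–B7, B7–B8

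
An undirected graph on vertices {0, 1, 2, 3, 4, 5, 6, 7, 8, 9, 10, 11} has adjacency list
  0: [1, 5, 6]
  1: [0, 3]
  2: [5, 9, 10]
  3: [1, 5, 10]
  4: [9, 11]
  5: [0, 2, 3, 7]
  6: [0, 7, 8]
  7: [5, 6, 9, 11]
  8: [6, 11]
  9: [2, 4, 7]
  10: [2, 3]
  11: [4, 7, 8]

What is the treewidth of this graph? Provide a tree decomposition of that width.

Treewidth 3.
Bags: B1 = {4, 8, 9, 11}  B2 = {7, 8, 9, 11}  B3 = {6, 7, 8, 9}  B4 = {2, 6, 7, 9}  B5 = {2, 5, 6, 7}  B6 = {0, 2, 5, 6}  B7 = {0, 2, 5, 10}  B8 = {0, 3, 5, 10}  B9 = {0, 1, 3, 10}
Tree: B1–B2, B2–B3, B3–B4, B4–B5, B5–B6, B6–B7, B7–B8, B8–B9

The largest bag has 4 vertices, giving width 3; this decomposition certifies tw(G) ≤ 3. For the lower bound: the 4 vertex sets {4,8,11}, {9}, {7}, {0,2,5,6} are disjoint, each induces a connected subgraph, and every pair is joined by at least one edge of G. Contracting each set to a single vertex therefore yields K_{4} as a minor, and since treewidth is minor-monotone, tw(G) ≥ tw(K_{4}) = 3. The upper and lower bounds meet at 3, so that is the treewidth.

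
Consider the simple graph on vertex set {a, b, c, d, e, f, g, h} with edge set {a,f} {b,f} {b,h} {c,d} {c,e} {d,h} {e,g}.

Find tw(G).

A width-1 tree decomposition is:
Bags: B1 = {a, f}  B2 = {b, f}  B3 = {b, h}  B4 = {d, h}  B5 = {c, d}  B6 = {c, e}  B7 = {e, g}
Tree: B1–B2, B2–B3, B3–B4, B4–B5, B5–B6, B6–B7
Every bag has size at most 2, so the width is 2 − 1 = 1 and tw(G) ≤ 1. G has an edge, so its treewidth is at least 1. Hence tw(G) = 1 exactly.

1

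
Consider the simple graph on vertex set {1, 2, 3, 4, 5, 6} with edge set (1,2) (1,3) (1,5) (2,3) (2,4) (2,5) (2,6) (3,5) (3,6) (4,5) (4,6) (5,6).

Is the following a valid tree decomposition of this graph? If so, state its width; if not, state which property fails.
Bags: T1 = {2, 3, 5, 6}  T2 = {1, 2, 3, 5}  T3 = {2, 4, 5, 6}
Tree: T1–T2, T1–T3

Yes; width 3.

Vertex coverage: the bags together contain {1, 2, 3, 4, 5, 6}, the full vertex set. Edge coverage: each edge of G has both endpoints in at least one bag. Running intersection: for every vertex, the bags containing it form a connected subtree. All three properties hold, so this is a valid tree decomposition of width max|bag| − 1 = 3, and hence tw(G) ≤ 3.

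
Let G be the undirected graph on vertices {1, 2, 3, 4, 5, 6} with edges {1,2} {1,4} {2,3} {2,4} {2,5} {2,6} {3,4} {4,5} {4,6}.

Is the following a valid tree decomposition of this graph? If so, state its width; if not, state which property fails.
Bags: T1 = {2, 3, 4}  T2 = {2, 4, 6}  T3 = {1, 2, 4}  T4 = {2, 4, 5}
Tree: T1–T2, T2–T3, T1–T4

Yes; width 2.

Vertex coverage: the bags together contain {1, 2, 3, 4, 5, 6}, the full vertex set. Edge coverage: each edge of G has both endpoints in at least one bag. Running intersection: for every vertex, the bags containing it form a connected subtree. All three properties hold, so this is a valid tree decomposition of width max|bag| − 1 = 2, and hence tw(G) ≤ 2.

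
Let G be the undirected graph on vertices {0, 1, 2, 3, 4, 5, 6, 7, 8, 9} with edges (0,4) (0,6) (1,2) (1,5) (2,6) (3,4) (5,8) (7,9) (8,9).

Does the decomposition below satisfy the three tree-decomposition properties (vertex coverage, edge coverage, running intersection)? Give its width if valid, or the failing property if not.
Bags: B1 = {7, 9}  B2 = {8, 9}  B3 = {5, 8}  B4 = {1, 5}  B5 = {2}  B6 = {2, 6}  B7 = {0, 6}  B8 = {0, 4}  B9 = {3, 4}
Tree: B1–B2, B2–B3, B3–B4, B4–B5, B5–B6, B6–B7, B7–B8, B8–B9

No — edge (1,2) lies in no bag.

A tree decomposition must satisfy three properties: every vertex lies in some bag; for every edge, both endpoints lie together in some bag; and for every vertex, the bags containing it form a connected subtree. Here edge (1,2) lies in no bag, so the decomposition is invalid.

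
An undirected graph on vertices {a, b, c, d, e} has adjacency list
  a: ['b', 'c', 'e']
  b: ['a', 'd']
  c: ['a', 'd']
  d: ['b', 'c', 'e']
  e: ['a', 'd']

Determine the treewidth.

2

A width-2 tree decomposition is:
Bags: B1 = {a, d, e}  B2 = {a, c, d}  B3 = {a, b, d}
Tree: B1–B2, B2–B3
The largest bag has 3 vertices, giving width 2; this decomposition certifies tw(G) ≤ 2. Since e–a–c–d–e is a cycle in G, G is not acyclic. Forests are exactly the graphs of treewidth ≤ 1, so tw(G) ≥ 2. Hence tw(G) = 2 exactly.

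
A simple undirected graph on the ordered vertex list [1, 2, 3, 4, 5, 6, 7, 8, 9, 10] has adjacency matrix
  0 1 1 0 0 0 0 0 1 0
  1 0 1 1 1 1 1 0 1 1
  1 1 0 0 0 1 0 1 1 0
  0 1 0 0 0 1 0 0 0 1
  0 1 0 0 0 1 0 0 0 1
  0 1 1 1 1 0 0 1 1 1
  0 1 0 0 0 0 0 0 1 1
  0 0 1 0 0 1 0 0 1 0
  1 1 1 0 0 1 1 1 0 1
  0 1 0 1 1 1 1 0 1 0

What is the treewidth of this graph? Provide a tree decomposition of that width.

The largest bag has 4 vertices, giving width 3; this decomposition certifies tw(G) ≤ 3. Conversely, {3, 6, 8, 9} is a clique of size 4, and the vertices of any clique must share a bag in every tree decomposition; so some bag has ≥ 4 vertices and tw(G) ≥ 3. Combining the bounds, tw(G) = 3.

Treewidth 3.
Bags: B1 = {2, 6, 9, 10}  B2 = {2, 7, 9, 10}  B3 = {2, 3, 6, 9}  B4 = {2, 4, 6, 10}  B5 = {2, 5, 6, 10}  B6 = {1, 2, 3, 9}  B7 = {3, 6, 8, 9}
Tree: B1–B2, B1–B3, B1–B4, B4–B5, B3–B6, B3–B7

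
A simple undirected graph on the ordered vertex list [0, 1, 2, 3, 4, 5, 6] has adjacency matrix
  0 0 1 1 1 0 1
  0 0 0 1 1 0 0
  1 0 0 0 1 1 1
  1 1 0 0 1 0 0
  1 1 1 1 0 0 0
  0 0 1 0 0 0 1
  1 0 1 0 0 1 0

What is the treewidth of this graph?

A width-2 tree decomposition is:
Bags: B1 = {0, 2, 6}  B2 = {0, 2, 4}  B3 = {0, 3, 4}  B4 = {1, 3, 4}  B5 = {2, 5, 6}
Tree: B1–B2, B2–B3, B3–B4, B1–B5
Each bag holds 3 vertices, so the decomposition has width 2, which upper-bounds the treewidth. On the other hand G contains the 3-clique {0, 2, 4}. A clique must lie in a single bag of any decomposition, so no decomposition can have width below 2. Combining the bounds, tw(G) = 2.

2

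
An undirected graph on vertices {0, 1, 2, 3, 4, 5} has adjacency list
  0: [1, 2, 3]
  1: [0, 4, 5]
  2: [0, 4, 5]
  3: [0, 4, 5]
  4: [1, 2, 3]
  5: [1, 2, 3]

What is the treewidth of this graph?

3

A width-3 tree decomposition is:
Bags: B1 = {1, 2, 3, 5}  B2 = {0, 1, 2, 3}  B3 = {1, 2, 3, 4}
Tree: B1–B2, B2–B3
Every bag has size at most 4, so the width is 4 − 1 = 3 and tw(G) ≤ 3. For the lower bound: the 4 vertex sets {2,5}, {0,3}, {1}, {4} are disjoint, each induces a connected subgraph, and every pair is joined by at least one edge of G. Contracting each set to a single vertex therefore yields K_{4} as a minor, and since treewidth is minor-monotone, tw(G) ≥ tw(K_{4}) = 3. The upper and lower bounds meet at 3, so that is the treewidth.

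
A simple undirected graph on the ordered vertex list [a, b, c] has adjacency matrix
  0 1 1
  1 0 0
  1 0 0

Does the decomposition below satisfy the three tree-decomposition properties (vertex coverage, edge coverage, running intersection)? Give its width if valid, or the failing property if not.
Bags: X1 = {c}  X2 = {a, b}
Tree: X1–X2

A tree decomposition must satisfy three properties: every vertex lies in some bag; for every edge, both endpoints lie together in some bag; and for every vertex, the bags containing it form a connected subtree. Here edge (a,c) lies in no bag, so the decomposition is invalid.

No — edge (a,c) lies in no bag.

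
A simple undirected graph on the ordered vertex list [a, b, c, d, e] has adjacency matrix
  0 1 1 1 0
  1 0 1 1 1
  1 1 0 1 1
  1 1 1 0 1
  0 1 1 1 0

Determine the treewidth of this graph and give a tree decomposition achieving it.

Every bag has size at most 4, so the width is 4 − 1 = 3 and tw(G) ≤ 3. Conversely, {b, c, d, e} is a clique of size 4, and the vertices of any clique must share a bag in every tree decomposition; so some bag has ≥ 4 vertices and tw(G) ≥ 3. Therefore the treewidth is 3.

Treewidth 3.
Bags: B1 = {b, c, d, e}  B2 = {a, b, c, d}
Tree: B1–B2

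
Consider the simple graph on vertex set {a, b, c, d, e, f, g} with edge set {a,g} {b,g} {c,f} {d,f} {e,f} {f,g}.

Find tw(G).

A width-1 tree decomposition is:
Bags: B1 = {c, f}  B2 = {f, g}  B3 = {d, f}  B4 = {a, g}  B5 = {e, f}  B6 = {b, g}
Tree: B1–B2, B1–B3, B2–B4, B2–B5, B2–B6
The largest bag has 2 vertices, giving width 1; this decomposition certifies tw(G) ≤ 1. Since G has at least one edge (e.g. c–f), it is not an edgeless graph, so tw(G) ≥ 1. The upper and lower bounds meet at 1, so that is the treewidth.

1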